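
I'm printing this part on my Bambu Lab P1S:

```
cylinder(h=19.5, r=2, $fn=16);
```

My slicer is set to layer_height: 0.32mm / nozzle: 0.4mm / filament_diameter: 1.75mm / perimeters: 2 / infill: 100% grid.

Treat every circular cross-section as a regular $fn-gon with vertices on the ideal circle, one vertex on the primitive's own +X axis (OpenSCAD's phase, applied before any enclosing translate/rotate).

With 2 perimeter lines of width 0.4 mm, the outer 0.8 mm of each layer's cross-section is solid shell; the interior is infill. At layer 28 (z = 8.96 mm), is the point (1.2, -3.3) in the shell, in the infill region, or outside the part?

At z = 8.96 mm: the r=2 cylinder gives a regular 16-gon of circumradius 2 (constant along its height). Overall, the cross-section is a single solid region. The nearest boundary edge runs (-0.00, -2.00)→(0.77, -1.85); distance from the point to it = 1.52 mm. The point is not inside any of the regions above, so it lies outside the cross-section (1.52 mm from the nearest boundary).

outside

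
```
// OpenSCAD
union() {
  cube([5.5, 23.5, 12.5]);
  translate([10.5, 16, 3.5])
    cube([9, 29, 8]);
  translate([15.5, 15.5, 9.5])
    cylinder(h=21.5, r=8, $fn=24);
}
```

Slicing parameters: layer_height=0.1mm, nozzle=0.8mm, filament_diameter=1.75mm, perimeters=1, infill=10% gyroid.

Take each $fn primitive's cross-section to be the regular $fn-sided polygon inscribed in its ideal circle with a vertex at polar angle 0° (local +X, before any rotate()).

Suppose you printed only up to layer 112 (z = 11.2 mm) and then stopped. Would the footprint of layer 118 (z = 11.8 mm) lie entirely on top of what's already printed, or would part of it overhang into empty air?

entirely on top

Compare the two slices. At z = 11.2: the cube is present — its section is the full 5.5×23.5 rectangle (area 129.25 mm²); the cube at (10.5, 16) is present — its section is the full 9×29 rectangle (area 261.00 mm²); the r=8 cylinder at (15.5, 15.5) gives a regular 24-gon of circumradius 8 (constant along its height) (area = (24/2)·8.000²·sin(360°/24) = 198.77 mm²); Taking the union: the regions partially overlap — summed areas 589.02 mm² minus the doubly-counted overlap 62.89 mm² gives 526.14 mm² — area = 526.14 mm². At z = 11.8: the cube is present — its section is the full 5.5×23.5 rectangle (area 129.25 mm²); the cube at (10.5, 16) does not reach this height (z outside [3.5, 11.5]); the r=8 cylinder at (15.5, 15.5) gives a regular 24-gon of circumradius 8 (constant along its height) (area = (24/2)·8.000²·sin(360°/24) = 198.77 mm²); Merging all regions: the 2 present regions are separate (no shared area or edge), so areas and boundary lengths simply add and each stays a separate island — area = 328.02 mm². Checking containment: the cross-section at z = 11.8 is a subset of the cross-section at z = 11.2.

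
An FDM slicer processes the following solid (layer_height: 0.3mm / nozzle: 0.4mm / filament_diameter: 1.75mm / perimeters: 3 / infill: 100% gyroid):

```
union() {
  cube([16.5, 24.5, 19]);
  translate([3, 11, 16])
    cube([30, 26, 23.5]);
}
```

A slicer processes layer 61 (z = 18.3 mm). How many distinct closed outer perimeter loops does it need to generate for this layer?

At z = 18.3 mm: the 16.5×24.5 cube contributes its full rectangle; the cube at (3, 11) is present — its section is the full 30×26 rectangle; Combining (union): the regions partially overlap (shared area 182.25 mm²), so overlapping operands fuse into one piece — 1 connected region. The result has 1 disconnected region.

1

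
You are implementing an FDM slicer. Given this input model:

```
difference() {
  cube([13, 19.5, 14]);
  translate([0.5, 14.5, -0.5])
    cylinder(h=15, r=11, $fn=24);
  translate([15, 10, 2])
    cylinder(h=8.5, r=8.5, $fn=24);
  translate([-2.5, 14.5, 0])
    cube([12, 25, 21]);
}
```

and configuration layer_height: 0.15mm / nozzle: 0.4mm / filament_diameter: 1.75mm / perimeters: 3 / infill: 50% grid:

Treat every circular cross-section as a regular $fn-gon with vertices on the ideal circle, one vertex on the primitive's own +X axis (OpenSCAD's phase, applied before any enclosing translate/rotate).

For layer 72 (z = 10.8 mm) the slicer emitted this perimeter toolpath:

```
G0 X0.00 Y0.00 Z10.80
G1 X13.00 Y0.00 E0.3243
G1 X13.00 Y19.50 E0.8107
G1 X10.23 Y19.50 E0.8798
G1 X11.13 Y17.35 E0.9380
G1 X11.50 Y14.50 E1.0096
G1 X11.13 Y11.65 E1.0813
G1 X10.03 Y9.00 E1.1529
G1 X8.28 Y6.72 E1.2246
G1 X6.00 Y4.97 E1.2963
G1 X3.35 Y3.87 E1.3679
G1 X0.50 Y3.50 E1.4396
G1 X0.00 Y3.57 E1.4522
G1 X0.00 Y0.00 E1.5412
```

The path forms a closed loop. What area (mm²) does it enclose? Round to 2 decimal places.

Apply the shoelace formula to the sequence of (X, Y) vertices; enclosed area = 98.80 mm².

98.80 mm²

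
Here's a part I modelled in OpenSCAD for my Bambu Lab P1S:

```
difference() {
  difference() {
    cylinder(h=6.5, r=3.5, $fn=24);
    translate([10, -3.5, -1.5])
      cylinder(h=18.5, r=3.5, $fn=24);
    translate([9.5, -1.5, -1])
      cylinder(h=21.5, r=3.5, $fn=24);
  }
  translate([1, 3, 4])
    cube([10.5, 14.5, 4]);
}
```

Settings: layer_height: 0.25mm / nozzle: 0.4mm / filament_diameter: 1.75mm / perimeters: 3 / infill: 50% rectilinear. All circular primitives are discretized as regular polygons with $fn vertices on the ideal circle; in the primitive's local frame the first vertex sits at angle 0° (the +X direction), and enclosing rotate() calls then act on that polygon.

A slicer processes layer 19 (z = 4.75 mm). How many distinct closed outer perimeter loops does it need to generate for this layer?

1

At z = 4.75 mm: the r=3.5 cylinder gives a regular 24-gon of circumradius 3.5 (constant along its height); the cylinder at (10, -3.5): section is a regular 24-gon, circumradius r=3.5; the r=3.5 cylinder at (9.5, -1.5) gives a regular 24-gon of circumradius 3.5 (constant along its height); Subtracting the remaining from the first: starting from the r=3.5 cylinder, the r=3.5 cylinder at (10, -3.5) misses the remaining region (no effect); the r=3.5 cylinder at (9.5, -1.5) misses the remaining region (no effect) — 1 connected region; the 10.5×14.5 cube at (1, 3) contributes its full rectangle; After the difference (first − rest): starting from that combined region, the 10.5×14.5 cube at (1, 3) partially overlaps it — only the 0.14 mm² overlap (of its 152.25 mm²) is removed, clipping the outline — 1 connected region. The result has 1 disconnected region.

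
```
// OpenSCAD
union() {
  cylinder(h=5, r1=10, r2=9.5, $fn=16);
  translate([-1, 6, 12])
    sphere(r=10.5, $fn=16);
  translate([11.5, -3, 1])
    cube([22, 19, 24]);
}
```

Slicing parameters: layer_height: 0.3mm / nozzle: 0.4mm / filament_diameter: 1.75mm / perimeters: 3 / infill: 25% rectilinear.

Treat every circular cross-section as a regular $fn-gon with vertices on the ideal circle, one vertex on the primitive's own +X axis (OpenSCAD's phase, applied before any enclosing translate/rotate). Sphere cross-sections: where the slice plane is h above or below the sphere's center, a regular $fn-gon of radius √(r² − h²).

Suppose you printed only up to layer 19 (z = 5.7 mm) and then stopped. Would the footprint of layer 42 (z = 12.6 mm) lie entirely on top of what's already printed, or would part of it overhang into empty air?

Compare the two slices. At z = 5.7: the cone is absent (z outside [0, 5]); the sphere at (-1, 6): section is a regular 16-gon, circumradius = √(r²−h²) = √(10.5²−6.3²) = 8.400 (area = (16/2)·8.400²·sin(360°/16) = 216.02 mm²); the cube at (11.5, -3) (footprint 22×19) is included at this height (area 418.00 mm²); Merging all regions: the 2 present regions are separate (no shared area or edge), so areas and boundary lengths simply add and each stays a separate island — area = 634.02 mm². At z = 12.6: the cone does not reach this height (z outside [0, 5]); the r=10.5 sphere at (-1, 6) contributes a regular 16-gon of circumradius √(10.5²−0.6²) = 10.483 (area = (16/2)·10.483²·sin(360°/16) = 336.42 mm²); the cube at (11.5, -3) is present — its section is the full 22×19 rectangle (area 418.00 mm²); Combining (union): the 2 present regions are separate (no shared area or edge), so areas and boundary lengths simply add and each stays a separate island — area = 754.42 mm². Checking containment: at z = 12.6 the cross-section extends beyond the z = 5.7 cross-section by about 120.41 mm².

part overhangs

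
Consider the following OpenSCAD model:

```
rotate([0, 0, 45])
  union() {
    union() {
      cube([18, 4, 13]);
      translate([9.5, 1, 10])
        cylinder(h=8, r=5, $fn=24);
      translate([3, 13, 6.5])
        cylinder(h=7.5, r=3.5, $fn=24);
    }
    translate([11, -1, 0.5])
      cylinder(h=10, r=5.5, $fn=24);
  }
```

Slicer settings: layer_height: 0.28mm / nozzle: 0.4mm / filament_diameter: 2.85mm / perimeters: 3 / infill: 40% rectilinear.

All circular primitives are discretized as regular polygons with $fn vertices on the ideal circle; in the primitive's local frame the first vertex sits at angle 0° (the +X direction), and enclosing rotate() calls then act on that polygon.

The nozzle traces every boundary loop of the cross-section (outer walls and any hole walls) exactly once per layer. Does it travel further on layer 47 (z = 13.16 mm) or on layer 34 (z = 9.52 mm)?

layer 34 (z = 9.52 mm)

Layer 47 (z = 13.16): the cube is not intersected at this z (z outside [0, 13]); the cylinder at (9.5, 1): section is a regular 24-gon, circumradius r=5 (perimeter = 2·24·5.000·sin(180°/24) = 31.33 mm); the r=3.5 cylinder at (3, 13) gives a regular 24-gon of circumradius 3.5 (constant along its height) (perimeter = 2·24·3.500·sin(180°/24) = 21.93 mm); Taking the union: the 2 present regions are separate (no shared area or edge), so areas and boundary lengths simply add and each stays a separate island — boundary = 53.25 mm; the cylinder at (11, -1) is absent (z outside [0.5, 10.5]); Combining (union): only that combined region is present, so the union is just that shape — boundary = 53.25 mm; (whole slice rotated 45° about Z — lengths, areas and connectivity unchanged). So its perimeter = 53.25 mm. Layer 34 (z = 9.52): the 18×4 cube contributes its full rectangle (perimeter 44.00 mm); the cylinder at (9.5, 1) is not intersected at this z (z outside [10, 18]); the cylinder at (3, 13): section is a regular 24-gon, circumradius r=3.5 (perimeter = 2·24·3.500·sin(180°/24) = 21.93 mm); Combining (union): the 2 present regions are separate (no shared area or edge), so areas and boundary lengths simply add and each stays a separate island — boundary = 65.93 mm; the r=5.5 cylinder at (11, -1) contributes a regular 24-gon of circumradius 5.5 (perimeter = 2·24·5.500·sin(180°/24) = 34.46 mm); Combining (union): the regions partially overlap (shared area 34.71 mm²), so the edge portions inside another operand are dropped and the merged outline is re-measured after clipping — boundary = 74.59 mm; (rotated 45° about Z; rotation is an isometry so areas/perimeters/island counts are preserved). So its perimeter = 74.59 mm. Layer 34 is larger (74.59 vs 53.25 mm).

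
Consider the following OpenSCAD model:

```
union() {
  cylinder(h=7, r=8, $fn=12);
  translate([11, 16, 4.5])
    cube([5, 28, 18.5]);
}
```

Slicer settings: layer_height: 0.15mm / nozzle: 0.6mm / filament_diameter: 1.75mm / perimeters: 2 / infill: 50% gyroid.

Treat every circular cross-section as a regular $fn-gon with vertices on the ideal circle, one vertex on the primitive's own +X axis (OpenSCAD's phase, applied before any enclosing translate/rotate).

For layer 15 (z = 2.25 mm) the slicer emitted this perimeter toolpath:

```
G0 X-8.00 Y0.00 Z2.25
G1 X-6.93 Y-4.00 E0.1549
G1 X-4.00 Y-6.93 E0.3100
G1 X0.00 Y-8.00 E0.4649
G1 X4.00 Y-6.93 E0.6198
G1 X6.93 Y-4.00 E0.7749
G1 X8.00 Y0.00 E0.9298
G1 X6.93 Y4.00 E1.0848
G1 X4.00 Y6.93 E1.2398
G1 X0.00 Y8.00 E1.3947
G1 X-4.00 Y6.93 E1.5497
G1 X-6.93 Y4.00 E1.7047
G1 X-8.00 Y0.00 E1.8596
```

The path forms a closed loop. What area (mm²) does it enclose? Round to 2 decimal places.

Apply the shoelace formula to the sequence of (X, Y) vertices; enclosed area = 192.05 mm².

192.05 mm²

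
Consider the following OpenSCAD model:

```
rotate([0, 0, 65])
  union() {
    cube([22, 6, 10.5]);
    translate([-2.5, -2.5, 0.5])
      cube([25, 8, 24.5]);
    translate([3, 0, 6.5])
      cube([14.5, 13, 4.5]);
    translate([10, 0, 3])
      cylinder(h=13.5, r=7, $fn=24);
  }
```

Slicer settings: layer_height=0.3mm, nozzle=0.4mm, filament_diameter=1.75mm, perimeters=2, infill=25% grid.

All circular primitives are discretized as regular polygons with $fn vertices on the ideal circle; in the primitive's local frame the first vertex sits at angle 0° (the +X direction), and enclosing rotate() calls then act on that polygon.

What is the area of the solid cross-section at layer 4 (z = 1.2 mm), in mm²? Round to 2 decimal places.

211.00 mm²

At z = 1.2 mm: the 22×6 cube contributes its full rectangle (area 132.00 mm²); the cube at (-2.5, -2.5) is present — its section is the full 25×8 rectangle (area 200.00 mm²); the cube at (3, 0) is not intersected at this z (z outside [6.5, 11]); the cylinder at (10, 0) is absent (z outside [3, 16.5]); Combining (union): the regions partially overlap — summed areas 332.00 mm² minus the doubly-counted overlap 121.00 mm² gives 211.00 mm² — area = 211.00 mm²; (rotated 65° about Z; rotation is an isometry so areas/perimeters/island counts are preserved). Overall, the cross-section is a single solid region. Net area = 211.00 mm².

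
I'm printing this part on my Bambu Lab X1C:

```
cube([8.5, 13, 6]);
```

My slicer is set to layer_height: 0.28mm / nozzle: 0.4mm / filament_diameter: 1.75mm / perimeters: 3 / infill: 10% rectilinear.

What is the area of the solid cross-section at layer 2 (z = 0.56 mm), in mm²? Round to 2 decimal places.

110.50 mm²

At z = 0.56 mm: the cube (footprint 8.5×13) is included at this height (area 110.50 mm²). Overall, the cross-section is a single solid region. Net area = 110.50 mm².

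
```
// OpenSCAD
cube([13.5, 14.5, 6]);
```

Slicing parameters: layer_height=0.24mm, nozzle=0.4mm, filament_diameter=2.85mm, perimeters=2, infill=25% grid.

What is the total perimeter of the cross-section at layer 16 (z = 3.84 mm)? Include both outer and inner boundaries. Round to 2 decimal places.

At z = 3.84 mm: the cube is present — its section is the full 13.5×14.5 rectangle (perimeter 56.00 mm). Overall, the cross-section is a single solid region. Total boundary length (outer) = 56.00 mm.

56.00 mm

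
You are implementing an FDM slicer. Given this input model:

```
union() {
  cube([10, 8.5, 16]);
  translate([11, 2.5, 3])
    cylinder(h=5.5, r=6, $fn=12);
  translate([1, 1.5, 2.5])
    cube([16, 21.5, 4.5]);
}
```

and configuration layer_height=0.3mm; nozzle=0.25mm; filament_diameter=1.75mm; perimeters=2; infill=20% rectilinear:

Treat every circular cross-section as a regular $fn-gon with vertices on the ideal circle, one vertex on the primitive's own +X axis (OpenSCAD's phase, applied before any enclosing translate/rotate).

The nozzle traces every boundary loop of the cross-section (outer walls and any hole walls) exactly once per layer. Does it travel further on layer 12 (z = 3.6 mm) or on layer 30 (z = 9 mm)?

Layer 12 (z = 3.6): the cube (footprint 10×8.5) is included at this height (perimeter 37.00 mm); the cylinder at (11, 2.5): section is a regular 12-gon, circumradius r=6 (perimeter = 2·12·6.000·sin(180°/12) = 37.27 mm); the cube at (1, 1.5) is present — its section is the full 16×21.5 rectangle (perimeter 75.00 mm); Combining (union): the regions partially overlap (shared area 135.53 mm²), so the edge portions inside another operand are dropped and the merged outline is re-measured after clipping — boundary = 82.45 mm. So its perimeter = 82.45 mm. Layer 30 (z = 9): the cube is present — its section is the full 10×8.5 rectangle (perimeter 37.00 mm); the cylinder at (11, 2.5) is absent (z outside [3, 8.5]); the cube at (1, 1.5) is absent (z outside [2.5, 7]); Merging all regions: only the 10×8.5 cube is present, so the union is just that shape — boundary = 37.00 mm. So its perimeter = 37.00 mm. Layer 12 is larger (82.45 vs 37.00 mm).

layer 12 (z = 3.6 mm)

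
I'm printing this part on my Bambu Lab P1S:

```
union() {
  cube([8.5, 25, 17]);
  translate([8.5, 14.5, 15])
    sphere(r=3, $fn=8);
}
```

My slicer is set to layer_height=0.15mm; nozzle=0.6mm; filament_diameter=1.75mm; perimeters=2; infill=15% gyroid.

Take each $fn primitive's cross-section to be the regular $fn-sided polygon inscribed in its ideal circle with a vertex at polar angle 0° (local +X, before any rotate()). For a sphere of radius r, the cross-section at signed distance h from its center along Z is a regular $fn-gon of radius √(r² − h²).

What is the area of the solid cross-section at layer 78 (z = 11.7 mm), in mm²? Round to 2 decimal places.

212.50 mm²

At z = 11.7 mm: the cube is present — its section is the full 8.5×25 rectangle (area 212.50 mm²); the sphere at (8.5, 14.5) is absent (|z−center|=3.300 > r=3); Combining (union): only the 8.5×25 cube is present, so the union is just that shape — area = 212.50 mm². Overall, the cross-section is a single solid region. Net area = 212.50 mm².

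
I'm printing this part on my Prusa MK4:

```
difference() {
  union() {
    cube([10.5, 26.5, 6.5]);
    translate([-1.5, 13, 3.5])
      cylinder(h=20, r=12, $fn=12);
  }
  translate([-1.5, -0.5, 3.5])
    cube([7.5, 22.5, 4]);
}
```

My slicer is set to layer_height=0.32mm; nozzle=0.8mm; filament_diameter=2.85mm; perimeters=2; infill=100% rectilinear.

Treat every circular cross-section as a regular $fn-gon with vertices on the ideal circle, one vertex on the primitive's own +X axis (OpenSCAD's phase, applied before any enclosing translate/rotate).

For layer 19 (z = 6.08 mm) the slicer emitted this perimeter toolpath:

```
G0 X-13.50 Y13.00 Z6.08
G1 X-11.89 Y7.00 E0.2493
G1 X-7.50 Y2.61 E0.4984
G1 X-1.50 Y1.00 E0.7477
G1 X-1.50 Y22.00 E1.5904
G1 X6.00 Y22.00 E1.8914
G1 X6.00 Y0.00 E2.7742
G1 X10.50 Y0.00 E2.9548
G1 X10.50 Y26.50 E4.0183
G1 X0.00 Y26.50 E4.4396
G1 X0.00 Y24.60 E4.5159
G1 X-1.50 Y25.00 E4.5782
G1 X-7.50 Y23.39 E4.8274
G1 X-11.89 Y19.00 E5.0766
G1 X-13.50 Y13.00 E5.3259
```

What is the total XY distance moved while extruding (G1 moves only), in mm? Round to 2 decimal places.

Sum the Euclidean lengths of each G1 segment: total = 132.72 mm.

132.72 mm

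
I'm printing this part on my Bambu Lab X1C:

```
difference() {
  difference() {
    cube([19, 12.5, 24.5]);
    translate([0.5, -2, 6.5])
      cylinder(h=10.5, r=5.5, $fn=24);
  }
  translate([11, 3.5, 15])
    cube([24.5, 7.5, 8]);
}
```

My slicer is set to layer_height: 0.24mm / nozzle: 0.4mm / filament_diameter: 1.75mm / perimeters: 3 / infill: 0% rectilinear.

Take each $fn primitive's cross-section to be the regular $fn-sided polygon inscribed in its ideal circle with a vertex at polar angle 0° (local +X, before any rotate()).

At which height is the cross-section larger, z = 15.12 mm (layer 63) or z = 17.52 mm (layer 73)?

layer 73 (z = 17.52 mm)

Layer 63 (z = 15.12): the cube (footprint 19×12.5) is included at this height (area 237.50 mm²); the cylinder at (0.5, -2): section is a regular 24-gon, circumradius r=5.5 (area = (24/2)·5.500²·sin(360°/24) = 93.95 mm²); Subtracting the remaining from the first: starting from the 19×12.5 cube (237.50 mm²), the r=5.5 cylinder at (0.5, -2) partially overlaps it — only the 14.53 mm² overlap (of its 93.95 mm²) is removed, clipping the outline — area = 222.97 mm²; the cube at (11, 3.5) (footprint 24.5×7.5) is included at this height (area 183.75 mm²); Taking the first minus the rest: starting from the result so far (222.97 mm²), the 24.5×7.5 cube at (11, 3.5) partially overlaps it — only the 60.00 mm² overlap (of its 183.75 mm²) is removed, clipping the outline — area = 162.97 mm². So its area = 162.97 mm². Layer 73 (z = 17.52): the cube is present — its section is the full 19×12.5 rectangle (area 237.50 mm²); the cylinder at (0.5, -2) is absent (z outside [6.5, 17]); After the difference (first − rest): none of the subtracted shapes is present at this height, so the 19×12.5 cube is unchanged — area = 237.50 mm²; the cube at (11, 3.5) is present — its section is the full 24.5×7.5 rectangle (area 183.75 mm²); After the difference (first − rest): starting from that combined region (237.50 mm²), the 24.5×7.5 cube at (11, 3.5) partially overlaps it — only the 60.00 mm² overlap (of its 183.75 mm²) is removed, clipping the outline — area = 177.50 mm². So its area = 177.50 mm². Layer 73 is larger (177.50 vs 162.97 mm²).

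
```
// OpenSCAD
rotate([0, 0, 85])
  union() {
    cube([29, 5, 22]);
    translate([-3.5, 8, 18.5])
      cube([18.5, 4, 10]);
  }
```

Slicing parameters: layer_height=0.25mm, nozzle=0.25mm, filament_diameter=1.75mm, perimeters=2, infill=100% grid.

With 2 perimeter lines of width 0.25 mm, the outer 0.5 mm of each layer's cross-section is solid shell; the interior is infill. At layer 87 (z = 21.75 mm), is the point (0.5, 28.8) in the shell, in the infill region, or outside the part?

At z = 21.75 mm: the cube (footprint 29×5) is included at this height; the cube at (-3.5, 8) is present — its section is the full 18.5×4 rectangle; Combining (union): the 2 present regions are separate (no shared area or edge), so areas and boundary lengths simply add and each stays a separate island — 2 connected regions; (whole slice rotated 85° about Z — lengths, areas and connectivity unchanged). Overall, the cross-section has 2 separate islands. Undo the 85° rotation: the query point maps to (28.734, 2.012) in the un-rotated model frame. The nearest boundary edge runs (29.00, 5.00)→(29.00, 0.00); distance from the point to it = 0.27 mm. (Shell/infill is judged within the island containing the point — the largest one.) The point is inside the cross-section, 0.27 mm from the nearest boundary — within the 0.5 mm shell band (2 × 0.25).

shell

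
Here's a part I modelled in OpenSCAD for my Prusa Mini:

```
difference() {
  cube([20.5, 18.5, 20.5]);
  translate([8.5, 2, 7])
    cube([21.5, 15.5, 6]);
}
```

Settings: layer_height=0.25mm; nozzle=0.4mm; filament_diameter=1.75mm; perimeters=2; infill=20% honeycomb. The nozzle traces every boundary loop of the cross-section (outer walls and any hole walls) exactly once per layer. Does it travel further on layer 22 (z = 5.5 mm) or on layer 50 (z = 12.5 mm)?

Layer 22 (z = 5.5): the cube is present — its section is the full 20.5×18.5 rectangle (perimeter 78.00 mm); the cube at (8.5, 2) is not intersected at this z (z outside [7, 13]); Taking the first minus the rest: none of the subtracted shapes is present at this height, so the 20.5×18.5 cube is unchanged — boundary = 78.00 mm. So its perimeter = 78.00 mm. Layer 50 (z = 12.5): the cube (footprint 20.5×18.5) is included at this height (perimeter 78.00 mm); the cube at (8.5, 2) (footprint 21.5×15.5) is included at this height (perimeter 74.00 mm); Taking the first minus the rest: starting from the 20.5×18.5 cube, the 21.5×15.5 cube at (8.5, 2) partially overlaps it — only the 186.00 mm² overlap (of its 333.25 mm²) is removed, clipping the outline — boundary = 102.00 mm. So its perimeter = 102.00 mm. Layer 50 is larger (102.00 vs 78.00 mm).

layer 50 (z = 12.5 mm)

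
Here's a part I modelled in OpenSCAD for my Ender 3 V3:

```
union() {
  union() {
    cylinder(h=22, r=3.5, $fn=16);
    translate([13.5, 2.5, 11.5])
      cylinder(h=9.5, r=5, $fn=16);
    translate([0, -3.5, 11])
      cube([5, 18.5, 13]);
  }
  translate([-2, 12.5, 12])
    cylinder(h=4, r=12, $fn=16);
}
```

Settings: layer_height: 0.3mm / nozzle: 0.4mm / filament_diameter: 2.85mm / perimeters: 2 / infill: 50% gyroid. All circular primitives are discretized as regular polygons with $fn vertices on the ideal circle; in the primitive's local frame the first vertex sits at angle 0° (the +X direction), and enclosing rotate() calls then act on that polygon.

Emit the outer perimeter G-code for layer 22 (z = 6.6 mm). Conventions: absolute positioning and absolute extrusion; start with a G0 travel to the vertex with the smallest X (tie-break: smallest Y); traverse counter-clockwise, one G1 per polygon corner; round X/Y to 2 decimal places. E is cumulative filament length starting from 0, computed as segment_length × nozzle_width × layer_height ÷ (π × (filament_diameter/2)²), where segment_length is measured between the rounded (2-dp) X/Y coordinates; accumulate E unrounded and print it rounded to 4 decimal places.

G0 X-3.50 Y0.00 Z6.60
G1 X-3.23 Y-1.34 E0.0257
G1 X-2.47 Y-2.47 E0.0513
G1 X-1.34 Y-3.23 E0.0769
G1 X0.00 Y-3.50 E0.1027
G1 X1.34 Y-3.23 E0.1284
G1 X2.47 Y-2.47 E0.1540
G1 X3.23 Y-1.34 E0.1796
G1 X3.50 Y0.00 E0.2053
G1 X3.23 Y1.34 E0.2310
G1 X2.47 Y2.47 E0.2566
G1 X1.34 Y3.23 E0.2823
G1 X0.00 Y3.50 E0.3080
G1 X-1.34 Y3.23 E0.3337
G1 X-2.47 Y2.47 E0.3593
G1 X-3.23 Y1.34 E0.3849
G1 X-3.50 Y0.00 E0.4106

At z = 6.6 mm: the cylinder: section is a regular 16-gon, circumradius r=3.5; the cylinder at (13.5, 2.5) is not intersected at this z (z outside [11.5, 21]); the cube at (0, -3.5) is absent (z outside [11, 24]); Merging all regions: only the r=3.5 cylinder is present, so the union is just that shape — 1 connected region; the cylinder at (-2, 12.5) is not intersected at this z (z outside [12, 16]); Combining (union): only the result so far is present, so the union is just that shape — 1 connected region. The outline is a single polygon with 16 vertices. Extrusion per mm of travel: 0.4 × 0.3 / (π × 1.425²) = 0.018811. Accumulating E over each segment gives final E = 0.4106.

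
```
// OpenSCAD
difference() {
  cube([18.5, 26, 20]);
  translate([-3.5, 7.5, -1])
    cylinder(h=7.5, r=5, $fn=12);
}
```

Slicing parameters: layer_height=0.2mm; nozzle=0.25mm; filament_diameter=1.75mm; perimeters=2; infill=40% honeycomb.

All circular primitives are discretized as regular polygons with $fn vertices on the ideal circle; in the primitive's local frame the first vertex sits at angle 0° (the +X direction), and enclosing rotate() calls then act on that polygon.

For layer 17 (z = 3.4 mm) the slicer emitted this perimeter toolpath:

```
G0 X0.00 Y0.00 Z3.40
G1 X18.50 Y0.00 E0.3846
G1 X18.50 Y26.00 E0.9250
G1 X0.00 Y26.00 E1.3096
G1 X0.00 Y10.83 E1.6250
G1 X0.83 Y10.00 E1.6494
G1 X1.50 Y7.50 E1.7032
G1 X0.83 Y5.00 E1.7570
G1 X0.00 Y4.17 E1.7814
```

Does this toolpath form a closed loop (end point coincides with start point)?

no

Start point (G0): (0.00, 0.00). End point (last G1): the path does not return to the start — open.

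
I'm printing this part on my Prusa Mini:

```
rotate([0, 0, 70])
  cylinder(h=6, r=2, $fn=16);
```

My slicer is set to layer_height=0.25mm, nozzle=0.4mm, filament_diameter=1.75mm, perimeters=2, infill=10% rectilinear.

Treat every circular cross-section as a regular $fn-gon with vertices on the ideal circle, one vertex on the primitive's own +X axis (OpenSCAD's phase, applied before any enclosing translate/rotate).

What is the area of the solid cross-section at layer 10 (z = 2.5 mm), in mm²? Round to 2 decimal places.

At z = 2.5 mm: the r=2 cylinder contributes a regular 16-gon of circumradius 2 (area = (16/2)·2.000²·sin(360°/16) = 12.25 mm²); (whole slice rotated 70° about Z — lengths, areas and connectivity unchanged). Overall, the cross-section is a single solid region. Net area = 12.25 mm².

12.25 mm²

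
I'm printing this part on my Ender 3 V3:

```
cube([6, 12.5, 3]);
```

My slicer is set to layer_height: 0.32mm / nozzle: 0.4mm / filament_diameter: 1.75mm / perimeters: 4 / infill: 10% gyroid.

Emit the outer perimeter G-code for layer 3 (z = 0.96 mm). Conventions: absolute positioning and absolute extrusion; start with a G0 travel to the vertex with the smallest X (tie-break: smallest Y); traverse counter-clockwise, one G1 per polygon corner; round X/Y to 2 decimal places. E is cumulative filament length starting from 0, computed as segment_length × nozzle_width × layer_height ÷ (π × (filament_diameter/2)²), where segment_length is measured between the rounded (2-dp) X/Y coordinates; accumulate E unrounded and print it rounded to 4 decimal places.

At z = 0.96 mm: the cube is present — its section is the full 6×12.5 rectangle. The outline is a single polygon with 4 vertices. Extrusion per mm of travel: 0.4 × 0.32 / (π × 0.875²) = 0.053216. Accumulating E over each segment gives final E = 1.9690.

G0 X0.00 Y0.00 Z0.96
G1 X6.00 Y0.00 E0.3193
G1 X6.00 Y12.50 E0.9845
G1 X0.00 Y12.50 E1.3038
G1 X0.00 Y0.00 E1.9690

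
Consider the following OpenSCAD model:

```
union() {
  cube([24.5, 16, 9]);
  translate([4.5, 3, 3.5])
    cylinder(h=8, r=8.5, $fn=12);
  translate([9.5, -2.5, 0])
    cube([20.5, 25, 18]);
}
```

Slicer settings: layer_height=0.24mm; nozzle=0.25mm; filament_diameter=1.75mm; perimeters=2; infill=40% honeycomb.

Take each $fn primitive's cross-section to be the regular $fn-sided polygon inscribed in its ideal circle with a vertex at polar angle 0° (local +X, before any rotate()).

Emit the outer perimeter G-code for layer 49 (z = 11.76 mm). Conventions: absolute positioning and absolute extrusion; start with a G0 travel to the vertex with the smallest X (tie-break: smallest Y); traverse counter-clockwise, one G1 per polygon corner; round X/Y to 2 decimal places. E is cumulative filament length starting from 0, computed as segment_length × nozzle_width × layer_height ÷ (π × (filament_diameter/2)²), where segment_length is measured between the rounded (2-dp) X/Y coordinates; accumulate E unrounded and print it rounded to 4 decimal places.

At z = 11.76 mm: the cube is not intersected at this z (z outside [0, 9]); the cylinder at (4.5, 3) is not intersected at this z (z outside [3.5, 11.5]); the cube at (9.5, -2.5) is present — its section is the full 20.5×25 rectangle; Taking the union: only the 20.5×25 cube at (9.5, -2.5) is present, so the union is just that shape — 1 connected region. The outline is a single polygon with 4 vertices. Extrusion per mm of travel: 0.25 × 0.24 / (π × 0.875²) = 0.024945. Accumulating E over each segment gives final E = 2.2700.

G0 X9.50 Y-2.50 Z11.76
G1 X30.00 Y-2.50 E0.5114
G1 X30.00 Y22.50 E1.1350
G1 X9.50 Y22.50 E1.6464
G1 X9.50 Y-2.50 E2.2700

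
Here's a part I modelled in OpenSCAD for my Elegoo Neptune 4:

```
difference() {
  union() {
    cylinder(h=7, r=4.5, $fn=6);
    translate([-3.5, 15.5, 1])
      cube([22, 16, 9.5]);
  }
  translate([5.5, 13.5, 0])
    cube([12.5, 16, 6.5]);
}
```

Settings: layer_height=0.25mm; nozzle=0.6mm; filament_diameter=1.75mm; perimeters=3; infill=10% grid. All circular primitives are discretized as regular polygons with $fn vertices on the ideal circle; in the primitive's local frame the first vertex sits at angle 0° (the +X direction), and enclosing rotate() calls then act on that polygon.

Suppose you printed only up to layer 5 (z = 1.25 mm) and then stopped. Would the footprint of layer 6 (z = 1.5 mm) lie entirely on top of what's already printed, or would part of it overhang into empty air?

Compare the two slices. At z = 1.25: the cylinder: section is a regular 6-gon, circumradius r=4.5 (area = (6/2)·4.500²·sin(360°/6) = 52.61 mm²); the 22×16 cube at (-3.5, 15.5) contributes its full rectangle (area 352.00 mm²); Merging all regions: the 2 present regions are separate (no shared area or edge), so areas and boundary lengths simply add and each stays a separate island — area = 404.61 mm²; the 12.5×16 cube at (5.5, 13.5) contributes its full rectangle (area 200.00 mm²); After the difference (first − rest): starting from that combined region (404.61 mm²), the 12.5×16 cube at (5.5, 13.5) partially overlaps it — only the 175.00 mm² overlap (of its 200.00 mm²) is removed, clipping the outline — area = 229.61 mm². At z = 1.5: the cylinder: section is a regular 6-gon, circumradius r=4.5 (area = (6/2)·4.500²·sin(360°/6) = 52.61 mm²); the cube at (-3.5, 15.5) is present — its section is the full 22×16 rectangle (area 352.00 mm²); Taking the union: the 2 present regions are separate (no shared area or edge), so areas and boundary lengths simply add and each stays a separate island — area = 404.61 mm²; the 12.5×16 cube at (5.5, 13.5) contributes its full rectangle (area 200.00 mm²); Taking the first minus the rest: starting from the result so far (404.61 mm²), the 12.5×16 cube at (5.5, 13.5) partially overlaps it — only the 175.00 mm² overlap (of its 200.00 mm²) is removed, clipping the outline — area = 229.61 mm². Checking containment: the cross-section at z = 1.5 is a subset of the cross-section at z = 1.25.

entirely on top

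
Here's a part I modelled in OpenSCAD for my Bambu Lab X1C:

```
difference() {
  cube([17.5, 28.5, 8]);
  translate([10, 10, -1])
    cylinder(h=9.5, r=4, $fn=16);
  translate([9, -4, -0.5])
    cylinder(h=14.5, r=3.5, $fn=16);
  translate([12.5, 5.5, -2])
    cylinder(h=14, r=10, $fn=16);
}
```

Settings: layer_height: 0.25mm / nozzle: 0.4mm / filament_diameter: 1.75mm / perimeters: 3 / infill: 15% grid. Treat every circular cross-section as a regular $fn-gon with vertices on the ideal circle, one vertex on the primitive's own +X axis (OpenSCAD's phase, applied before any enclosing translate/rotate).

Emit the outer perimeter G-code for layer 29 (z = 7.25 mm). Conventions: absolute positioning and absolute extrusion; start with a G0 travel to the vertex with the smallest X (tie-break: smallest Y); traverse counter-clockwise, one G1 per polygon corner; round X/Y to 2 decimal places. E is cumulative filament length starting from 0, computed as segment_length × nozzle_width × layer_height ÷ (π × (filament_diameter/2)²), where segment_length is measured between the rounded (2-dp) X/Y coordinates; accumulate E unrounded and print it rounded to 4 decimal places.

At z = 7.25 mm: the cube is present — its section is the full 17.5×28.5 rectangle; the cylinder at (10, 10): section is a regular 16-gon, circumradius r=4; the r=3.5 cylinder at (9, -4) gives a regular 16-gon of circumradius 3.5 (constant along its height); the r=10 cylinder at (12.5, 5.5) gives a regular 16-gon of circumradius 10 (constant along its height); After the difference (first − rest): starting from the 17.5×28.5 cube, the r=4 cylinder at (10, 10) lies wholly inside it (removes its full 48.98 mm² and its 24.97 mm outline becomes a hole wall); the r=3.5 cylinder at (9, -4) misses the remaining region (no effect); the r=10 cylinder at (12.5, 5.5) partially overlaps it — only the 153.58 mm² overlap (of its 306.15 mm²) is removed, clipping the outline — 1 connected region. The outline is a single polygon with 12 vertices. Extrusion per mm of travel: 0.4 × 0.25 / (π × 0.875²) = 0.041575. Accumulating E over each segment gives final E = 3.8154.

G0 X0.00 Y0.00 Z7.25
G1 X4.38 Y0.00 E0.1821
G1 X3.26 Y1.67 E0.2657
G1 X2.50 Y5.50 E0.4280
G1 X3.26 Y9.33 E0.5904
G1 X5.43 Y12.57 E0.7525
G1 X8.67 Y14.74 E0.9146
G1 X12.50 Y15.50 E1.0770
G1 X16.33 Y14.74 E1.2393
G1 X17.50 Y13.95 E1.2980
G1 X17.50 Y28.50 E1.9029
G1 X0.00 Y28.50 E2.6305
G1 X0.00 Y0.00 E3.8154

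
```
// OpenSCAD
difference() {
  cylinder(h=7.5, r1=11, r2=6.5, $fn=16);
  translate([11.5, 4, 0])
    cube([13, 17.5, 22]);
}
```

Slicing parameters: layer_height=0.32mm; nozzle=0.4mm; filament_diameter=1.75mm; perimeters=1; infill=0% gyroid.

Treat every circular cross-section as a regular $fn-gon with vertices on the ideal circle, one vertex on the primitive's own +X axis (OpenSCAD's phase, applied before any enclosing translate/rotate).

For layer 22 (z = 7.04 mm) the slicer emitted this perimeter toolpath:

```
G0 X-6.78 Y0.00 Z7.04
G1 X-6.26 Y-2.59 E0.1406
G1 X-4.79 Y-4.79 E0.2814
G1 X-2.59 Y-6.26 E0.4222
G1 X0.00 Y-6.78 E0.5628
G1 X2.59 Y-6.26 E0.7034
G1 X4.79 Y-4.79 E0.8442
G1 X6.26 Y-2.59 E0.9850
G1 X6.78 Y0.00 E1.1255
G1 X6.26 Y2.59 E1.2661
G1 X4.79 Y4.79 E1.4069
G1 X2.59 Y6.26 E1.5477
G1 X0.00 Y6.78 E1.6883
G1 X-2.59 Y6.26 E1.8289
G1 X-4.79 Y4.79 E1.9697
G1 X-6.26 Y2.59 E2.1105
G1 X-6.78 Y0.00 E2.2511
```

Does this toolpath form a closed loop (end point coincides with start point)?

Start point (G0): (-6.78, 0.00). End point (last G1): the path returns to the start — closed.

yes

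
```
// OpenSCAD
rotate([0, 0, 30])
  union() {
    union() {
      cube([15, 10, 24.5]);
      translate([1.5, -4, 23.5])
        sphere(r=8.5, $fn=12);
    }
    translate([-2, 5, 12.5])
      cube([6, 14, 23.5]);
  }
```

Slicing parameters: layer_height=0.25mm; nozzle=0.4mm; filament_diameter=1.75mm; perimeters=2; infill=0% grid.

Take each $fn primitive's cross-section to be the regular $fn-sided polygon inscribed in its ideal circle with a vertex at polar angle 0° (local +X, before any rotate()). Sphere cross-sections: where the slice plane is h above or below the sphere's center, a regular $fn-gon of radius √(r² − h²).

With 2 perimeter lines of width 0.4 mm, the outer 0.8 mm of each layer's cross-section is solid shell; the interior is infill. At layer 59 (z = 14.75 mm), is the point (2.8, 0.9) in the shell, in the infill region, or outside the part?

At z = 14.75 mm: the cube (footprint 15×10) is included at this height; the sphere at (1.5, -4) is absent (|z−center|=8.750 > r=8.5); Combining (union): only the 15×10 cube is present, so the union is just that shape — 1 connected region; the cube at (-2, 5) (footprint 6×14) is included at this height; Taking the union: the regions partially overlap (shared area 20.00 mm²), so overlapping operands fuse into one piece — 1 connected region; (whole slice rotated 30° about Z — lengths, areas and connectivity unchanged). Overall, the cross-section is a single solid region. Undo the 30° rotation: the query point maps to (2.875, -0.621) in the un-rotated model frame. The nearest boundary edge runs (15.00, 0.00)→(0.00, 0.00); distance from the point to it = 0.62 mm. The point is not inside any of the regions above, so it lies outside the cross-section (0.62 mm from the nearest boundary).

outside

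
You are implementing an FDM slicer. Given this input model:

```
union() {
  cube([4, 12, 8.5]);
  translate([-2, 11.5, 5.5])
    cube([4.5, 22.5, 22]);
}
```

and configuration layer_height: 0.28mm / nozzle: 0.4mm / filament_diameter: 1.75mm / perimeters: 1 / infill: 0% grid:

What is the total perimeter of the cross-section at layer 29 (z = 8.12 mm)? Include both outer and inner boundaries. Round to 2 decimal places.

At z = 8.12 mm: the cube (footprint 4×12) is included at this height (perimeter 32.00 mm); the cube at (-2, 11.5) is present — its section is the full 4.5×22.5 rectangle (perimeter 54.00 mm); Taking the union: the regions partially overlap (shared area 1.25 mm²), so the edge portions inside another operand are dropped and the merged outline is re-measured after clipping — boundary = 80.00 mm. Overall, the cross-section is a single solid region. Total boundary length (outer) = 80.00 mm.

80.00 mm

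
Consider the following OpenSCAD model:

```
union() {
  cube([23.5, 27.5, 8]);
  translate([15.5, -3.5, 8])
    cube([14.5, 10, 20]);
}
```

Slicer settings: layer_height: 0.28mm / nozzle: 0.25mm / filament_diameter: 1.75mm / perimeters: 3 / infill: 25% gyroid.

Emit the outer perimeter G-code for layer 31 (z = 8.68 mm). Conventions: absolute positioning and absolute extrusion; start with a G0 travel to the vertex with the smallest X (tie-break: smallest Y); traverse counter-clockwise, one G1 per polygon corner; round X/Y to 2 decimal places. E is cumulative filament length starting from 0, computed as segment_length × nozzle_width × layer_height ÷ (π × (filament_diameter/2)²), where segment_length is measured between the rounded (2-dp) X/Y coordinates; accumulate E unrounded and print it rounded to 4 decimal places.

G0 X15.50 Y-3.50 Z8.68
G1 X30.00 Y-3.50 E0.4220
G1 X30.00 Y6.50 E0.7130
G1 X15.50 Y6.50 E1.1350
G1 X15.50 Y-3.50 E1.4260

At z = 8.68 mm: the cube is absent (z outside [0, 8]); the 14.5×10 cube at (15.5, -3.5) contributes its full rectangle; Merging all regions: only the 14.5×10 cube at (15.5, -3.5) is present, so the union is just that shape — 1 connected region. The outline is a single polygon with 4 vertices. Extrusion per mm of travel: 0.25 × 0.28 / (π × 0.875²) = 0.029103. Accumulating E over each segment gives final E = 1.4260.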